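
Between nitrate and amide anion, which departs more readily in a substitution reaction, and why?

nitrate

nitrate is the better leaving group.
pKₐ(HNO₃) ≈ -1.3 versus pKₐ(NH₃) ≈ 38: nitrate is the much weaker base.
Resonance-delocalised over three oxygens.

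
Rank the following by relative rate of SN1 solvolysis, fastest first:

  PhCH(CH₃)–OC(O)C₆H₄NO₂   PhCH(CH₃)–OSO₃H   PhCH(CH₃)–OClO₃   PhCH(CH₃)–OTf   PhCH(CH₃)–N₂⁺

PhCH(CH₃)–N₂⁺ > PhCH(CH₃)–OTf > PhCH(CH₃)–OClO₃ > PhCH(CH₃)–OSO₃H > PhCH(CH₃)–OC(O)C₆H₄NO₂

Identical carbon frameworks mean the comparison reduces to leaving-group quality.
Leaving-group ability tracks the stability of the departed species; conjugate-acid pKₐ is the usual yardstick (lower pKₐ → better LG).
PhCH(CH₃)–N₂⁺ loses N₂: no meaningful conjugate acid; N₂ departs as an exceptionally stable neutral molecule
PhCH(CH₃)–OTf loses OTf⁻: pKₐ(CF₃SO₃H (triflic acid)) ≈ -14
PhCH(CH₃)–OClO₃ loses ClO₄⁻: pKₐ(HClO₄) ≈ -10
PhCH(CH₃)–OSO₃H loses HSO₄⁻: pKₐ(H₂SO₄) ≈ -3
PhCH(CH₃)–OC(O)C₆H₄NO₂ loses p-O₂N–C₆H₄–COO⁻: pKₐ(p-nitrobenzoic acid) ≈ 3.4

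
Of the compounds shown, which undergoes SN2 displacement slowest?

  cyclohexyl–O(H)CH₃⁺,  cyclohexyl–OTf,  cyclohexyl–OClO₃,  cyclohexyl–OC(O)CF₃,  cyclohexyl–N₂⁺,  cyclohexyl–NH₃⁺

The skeletons are identical, so relative rate is governed entirely by leaving-group ability.
Leaving-group ability tracks the stability of the departed species; conjugate-acid pKₐ is the usual yardstick (lower pKₐ → better LG).
cyclohexyl–N₂⁺ loses N₂: no meaningful conjugate acid; N₂ departs as an exceptionally stable neutral molecule
cyclohexyl–OTf loses OTf⁻: pKₐ(CF₃SO₃H (triflic acid)) ≈ -14
cyclohexyl–OClO₃ loses ClO₄⁻: pKₐ(HClO₄) ≈ -10
cyclohexyl–O(H)CH₃⁺ loses R'OH: pKₐ(R'OH₂⁺) ≈ -2.4
cyclohexyl–OC(O)CF₃ loses CF₃COO⁻: pKₐ(CF₃COOH) ≈ 0.2
cyclohexyl–NH₃⁺ loses NH₃: pKₐ(NH₄⁺) ≈ 9.2

cyclohexyl–NH₃⁺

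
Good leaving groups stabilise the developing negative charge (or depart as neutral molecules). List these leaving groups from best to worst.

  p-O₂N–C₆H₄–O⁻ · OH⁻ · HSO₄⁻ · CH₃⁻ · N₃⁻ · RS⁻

HSO₄⁻ > N₃⁻ > p-O₂N–C₆H₄–O⁻ > RS⁻ > OH⁻ > CH₃⁻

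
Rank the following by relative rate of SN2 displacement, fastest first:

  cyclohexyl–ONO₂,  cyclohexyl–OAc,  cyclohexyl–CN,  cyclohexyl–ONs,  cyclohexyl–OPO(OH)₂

cyclohexyl–ONs > cyclohexyl–ONO₂ > cyclohexyl–OPO(OH)₂ > cyclohexyl–OAc > cyclohexyl–CN

Identical carbon frameworks mean the comparison reduces to leaving-group quality.
A good leaving group is a weak base: the lower the pKₐ of its conjugate acid, the more readily it departs.
cyclohexyl–ONs loses ONs⁻: pKₐ(p-O₂NC₆H₄SO₃H) ≈ -3.5
cyclohexyl–ONO₂ loses NO₃⁻: pKₐ(HNO₃) ≈ -1.3
cyclohexyl–OPO(OH)₂ loses H₂PO₄⁻: pKₐ(H₃PO₄) ≈ 2.1
cyclohexyl–OAc loses AcO⁻: pKₐ(CH₃COOH) ≈ 4.8
cyclohexyl–CN loses CN⁻: pKₐ(HCN) ≈ 9.2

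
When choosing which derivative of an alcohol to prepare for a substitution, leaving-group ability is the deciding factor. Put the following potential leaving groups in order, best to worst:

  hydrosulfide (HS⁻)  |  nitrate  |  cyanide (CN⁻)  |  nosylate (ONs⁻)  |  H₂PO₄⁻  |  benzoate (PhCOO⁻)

nosylate (ONs⁻): pKₐ(p-O₂NC₆H₄SO₃H) ≈ -3.5
nitrate: pKₐ(HNO₃) ≈ -1.3
H₂PO₄⁻: pKₐ(H₃PO₄) ≈ 2.1 — moderate base; biological leaving group after further activation
benzoate (PhCOO⁻): pKₐ(C₆H₅COOH) ≈ 4.2 — aryl carboxylate
hydrosulfide (HS⁻): pKₐ(H₂S) ≈ 7
cyanide (CN⁻): pKₐ(HCN) ≈ 9.2

nosylate (ONs⁻) > nitrate > H₂PO₄⁻ > benzoate (PhCOO⁻) > hydrosulfide (HS⁻) > cyanide (CN⁻)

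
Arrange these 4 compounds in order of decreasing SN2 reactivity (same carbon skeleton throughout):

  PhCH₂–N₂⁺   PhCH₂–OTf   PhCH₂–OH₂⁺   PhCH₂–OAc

With the same alkyl group throughout, only the leaving group differentiates the rates.
Leaving-group ability tracks the stability of the departed species; conjugate-acid pKₐ is the usual yardstick (lower pKₐ → better LG).
PhCH₂–N₂⁺ loses N₂: no meaningful conjugate acid; N₂ departs as an exceptionally stable neutral molecule
PhCH₂–OTf loses OTf⁻: pKₐ(CF₃SO₃H (triflic acid)) ≈ -14
PhCH₂–OH₂⁺ loses H₂O: pKₐ(H₃O⁺) ≈ -1.7
PhCH₂–OAc loses AcO⁻: pKₐ(CH₃COOH) ≈ 4.8

PhCH₂–N₂⁺ > PhCH₂–OTf > PhCH₂–OH₂⁺ > PhCH₂–OAc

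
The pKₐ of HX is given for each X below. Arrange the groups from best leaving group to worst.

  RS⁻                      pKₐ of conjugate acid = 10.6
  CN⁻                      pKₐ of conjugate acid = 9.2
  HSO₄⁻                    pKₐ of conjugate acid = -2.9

HSO₄⁻ > CN⁻ > RS⁻

Lower conjugate-acid pKₐ ⇒ weaker base ⇒ better leaving group.
Sorting by the given values: HSO₄⁻ (-2.9), CN⁻ (9.2), RS⁻ (10.6).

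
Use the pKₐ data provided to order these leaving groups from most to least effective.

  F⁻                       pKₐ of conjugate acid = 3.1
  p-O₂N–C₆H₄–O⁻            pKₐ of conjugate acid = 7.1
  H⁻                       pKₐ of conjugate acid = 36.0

F⁻ > p-O₂N–C₆H₄–O⁻ > H⁻

Lower conjugate-acid pKₐ ⇒ weaker base ⇒ better leaving group.
Sorting by the given values: F⁻ (3.1), p-O₂N–C₆H₄–O⁻ (7.1), H⁻ (36.0).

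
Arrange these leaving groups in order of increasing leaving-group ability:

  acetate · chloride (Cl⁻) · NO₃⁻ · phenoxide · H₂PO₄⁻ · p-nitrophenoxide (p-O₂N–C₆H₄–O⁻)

A good leaving group is a weak base: the lower the pKₐ of its conjugate acid, the more readily it departs.
chloride (Cl⁻): pKₐ(HCl) ≈ -7 — moderately weak base
NO₃⁻: pKₐ(HNO₃) ≈ -1.3
H₂PO₄⁻: pKₐ(H₃PO₄) ≈ 2.1 — moderate base; biological leaving group after further activation
acetate: pKₐ(CH₃COOH) ≈ 4.8
p-nitrophenoxide (p-O₂N–C₆H₄–O⁻): pKₐ(p-nitrophenol) ≈ 7.2 — nitro group delocalises the charge; the classic chromogenic LG
phenoxide: pKₐ(C₆H₅OH (phenol)) ≈ 10 — resonance into the ring helps, but still a poor LG
The question asks for worst first, so the sequence is read in increasing leaving-group ability.

phenoxide < p-nitrophenoxide (p-O₂N–C₆H₄–O⁻) < acetate < H₂PO₄⁻ < NO₃⁻ < chloride (Cl⁻)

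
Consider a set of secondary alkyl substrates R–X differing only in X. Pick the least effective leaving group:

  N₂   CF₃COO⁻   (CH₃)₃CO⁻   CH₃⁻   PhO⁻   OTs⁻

CH₃⁻

The more stable X⁻ (or X) is on its own — i.e. the weaker a base it is — the better a leaving group it makes.
N₂: no meaningful conjugate acid; N₂ departs as an exceptionally stable neutral molecule
OTs⁻: pKₐ(p-CH₃C₆H₄SO₃H (TsOH)) ≈ -2.8
CF₃COO⁻: pKₐ(CF₃COOH) ≈ 0.2
PhO⁻: pKₐ(C₆H₅OH (phenol)) ≈ 10
(CH₃)₃CO⁻: pKₐ(t-BuOH) ≈ 18
CH₃⁻: pKₐ(CH₄) ≈ 48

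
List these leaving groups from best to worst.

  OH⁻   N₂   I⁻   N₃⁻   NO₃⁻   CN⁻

N₂ > I⁻ > NO₃⁻ > N₃⁻ > CN⁻ > OH⁻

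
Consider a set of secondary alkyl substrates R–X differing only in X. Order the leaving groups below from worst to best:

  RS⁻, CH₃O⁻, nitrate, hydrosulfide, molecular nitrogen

CH₃O⁻ < RS⁻ < hydrosulfide < nitrate < molecular nitrogen

The more stable X⁻ (or X) is on its own — i.e. the weaker a base it is — the better a leaving group it makes.
molecular nitrogen: no meaningful conjugate acid; N₂ departs as an exceptionally stable neutral molecule
nitrate: pKₐ(HNO₃) ≈ -1.3
hydrosulfide: pKₐ(H₂S) ≈ 7 — larger and more polarisable than the oxygen analogue
RS⁻: pKₐ(RSH (a thiol)) ≈ 10.5 — moderately basic; rarely leaves without activation
CH₃O⁻: pKₐ(CH₃OH) ≈ 15.5
Listed from poorest to best leaving group as asked.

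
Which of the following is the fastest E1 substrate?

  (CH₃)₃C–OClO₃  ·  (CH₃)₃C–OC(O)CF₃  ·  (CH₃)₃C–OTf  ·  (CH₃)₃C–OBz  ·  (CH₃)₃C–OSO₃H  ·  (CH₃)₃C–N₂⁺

(CH₃)₃C–N₂⁺

With the same alkyl group throughout, only the leaving group differentiates the rates.
Leaving-group ability tracks the stability of the departed species; conjugate-acid pKₐ is the usual yardstick (lower pKₐ → better LG).
(CH₃)₃C–N₂⁺ loses N₂: no meaningful conjugate acid; N₂ departs as an exceptionally stable neutral molecule
(CH₃)₃C–OTf loses OTf⁻: pKₐ(CF₃SO₃H (triflic acid)) ≈ -14
(CH₃)₃C–OClO₃ loses ClO₄⁻: pKₐ(HClO₄) ≈ -10
(CH₃)₃C–OSO₃H loses HSO₄⁻: pKₐ(H₂SO₄) ≈ -3
(CH₃)₃C–OC(O)CF₃ loses CF₃COO⁻: pKₐ(CF₃COOH) ≈ 0.2
(CH₃)₃C–OBz loses PhCOO⁻: pKₐ(C₆H₅COOH) ≈ 4.2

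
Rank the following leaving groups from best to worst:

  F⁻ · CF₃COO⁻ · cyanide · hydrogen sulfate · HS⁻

A good leaving group is a weak base: the lower the pKₐ of its conjugate acid, the more readily it departs.
hydrogen sulfate: pKₐ(H₂SO₄) ≈ -3
CF₃COO⁻: pKₐ(CF₃COOH) ≈ 0.2
F⁻: pKₐ(HF) ≈ 3.2
HS⁻: pKₐ(H₂S) ≈ 7
cyanide: pKₐ(HCN) ≈ 9.2

hydrogen sulfate > CF₃COO⁻ > F⁻ > HS⁻ > cyanide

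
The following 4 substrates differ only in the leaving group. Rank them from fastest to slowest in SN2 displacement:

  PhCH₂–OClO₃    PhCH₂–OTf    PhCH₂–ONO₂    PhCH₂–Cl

PhCH₂–OTf > PhCH₂–OClO₃ > PhCH₂–Cl > PhCH₂–ONO₂

Identical carbon frameworks mean the comparison reduces to leaving-group quality.
The more stable X⁻ (or X) is on its own — i.e. the weaker a base it is — the better a leaving group it makes.
PhCH₂–OTf loses OTf⁻: pKₐ(CF₃SO₃H (triflic acid)) ≈ -14
PhCH₂–OClO₃ loses ClO₄⁻: pKₐ(HClO₄) ≈ -10
PhCH₂–Cl loses Cl⁻: pKₐ(HCl) ≈ -7
PhCH₂–ONO₂ loses NO₃⁻: pKₐ(HNO₃) ≈ -1.3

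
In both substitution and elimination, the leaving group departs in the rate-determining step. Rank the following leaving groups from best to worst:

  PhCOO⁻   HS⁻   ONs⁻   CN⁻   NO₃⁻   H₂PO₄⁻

ONs⁻ > NO₃⁻ > H₂PO₄⁻ > PhCOO⁻ > HS⁻ > CN⁻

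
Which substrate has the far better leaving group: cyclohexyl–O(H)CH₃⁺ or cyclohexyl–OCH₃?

cyclohexyl–O(H)CH₃⁺

From cyclohexyl–OCH₃ the departing group would be CH₃O⁻ (pKₐ(CH₃OH) ≈ 15.5). Strong base; alkoxides do not leave unassisted.
From cyclohexyl–O(H)CH₃⁺ the leaving group is R'OH (pKₐ(R'OH₂⁺) ≈ -2.4). Neutral; leaves from a protonated ether (an oxonium ion, R–O(H)R'⁺).
(In practice cyclohexyl–O(H)CH₃⁺ is made from cyclohexyl–OCH₃ by protonation with concentrated HI, allowing neutral methanol, rather than methoxide, to depart.)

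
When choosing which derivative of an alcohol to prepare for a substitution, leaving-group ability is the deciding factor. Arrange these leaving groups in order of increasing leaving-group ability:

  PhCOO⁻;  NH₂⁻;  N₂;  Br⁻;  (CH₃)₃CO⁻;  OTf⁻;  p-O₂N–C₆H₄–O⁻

NH₂⁻ < (CH₃)₃CO⁻ < p-O₂N–C₆H₄–O⁻ < PhCOO⁻ < Br⁻ < OTf⁻ < N₂

Rank by basicity of the departing species: weakest base leaves most easily.
N₂: no meaningful conjugate acid; N₂ departs as an exceptionally stable neutral molecule
OTf⁻: pKₐ(CF₃SO₃H (triflic acid)) ≈ -14 — charge spread over three oxygens and a CF₃ group; the premier leaving group in synthesis
Br⁻: pKₐ(HBr) ≈ -9
PhCOO⁻: pKₐ(C₆H₅COOH) ≈ 4.2
p-O₂N–C₆H₄–O⁻: pKₐ(p-nitrophenol) ≈ 7.2 — nitro group delocalises the charge; the classic chromogenic LG
(CH₃)₃CO⁻: pKₐ(t-BuOH) ≈ 18 — bulky, strongly basic alkoxide
NH₂⁻: pKₐ(NH₃) ≈ 38 — extremely strong base; never a leaving group
Listed from poorest to best leaving group as asked.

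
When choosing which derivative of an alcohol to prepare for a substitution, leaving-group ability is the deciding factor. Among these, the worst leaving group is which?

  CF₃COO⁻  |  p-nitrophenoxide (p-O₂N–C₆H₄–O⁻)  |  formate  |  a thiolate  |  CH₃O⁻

CH₃O⁻

The more stable X⁻ (or X) is on its own — i.e. the weaker a base it is — the better a leaving group it makes.
CF₃COO⁻: pKₐ(CF₃COOH) ≈ 0.2
formate: pKₐ(HCOOH) ≈ 3.8
p-nitrophenoxide (p-O₂N–C₆H₄–O⁻): pKₐ(p-nitrophenol) ≈ 7.2
a thiolate: pKₐ(RSH (a thiol)) ≈ 10.5
CH₃O⁻: pKₐ(CH₃OH) ≈ 15.5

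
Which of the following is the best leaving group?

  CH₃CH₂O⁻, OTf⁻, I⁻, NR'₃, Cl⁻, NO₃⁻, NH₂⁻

OTf⁻

Rank by basicity of the departing species: weakest base leaves most easily.
OTf⁻: pKₐ(CF₃SO₃H (triflic acid)) ≈ -14
I⁻: pKₐ(HI) ≈ -10
Cl⁻: pKₐ(HCl) ≈ -7
NO₃⁻: pKₐ(HNO₃) ≈ -1.3
NR'₃: pKₐ(R'₃NH⁺) ≈ 10.7
CH₃CH₂O⁻: pKₐ(CH₃CH₂OH) ≈ 16
NH₂⁻: pKₐ(NH₃) ≈ 38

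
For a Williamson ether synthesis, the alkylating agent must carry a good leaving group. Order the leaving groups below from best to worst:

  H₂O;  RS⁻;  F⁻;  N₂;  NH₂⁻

Leaving-group ability tracks the stability of the departed species; conjugate-acid pKₐ is the usual yardstick (lower pKₐ → better LG).
N₂: no meaningful conjugate acid; N₂ departs as an exceptionally stable neutral molecule
H₂O: pKₐ(H₃O⁺) ≈ -1.7 — neutral; leaves from a protonated alcohol (R–OH₂⁺)
F⁻: pKₐ(HF) ≈ 3.2 — small and strongly basic; the poor halide leaving group
RS⁻: pKₐ(RSH (a thiol)) ≈ 10.5 — moderately basic; rarely leaves without activation
NH₂⁻: pKₐ(NH₃) ≈ 38 — extremely strong base; never a leaving group

N₂ > H₂O > F⁻ > RS⁻ > NH₂⁻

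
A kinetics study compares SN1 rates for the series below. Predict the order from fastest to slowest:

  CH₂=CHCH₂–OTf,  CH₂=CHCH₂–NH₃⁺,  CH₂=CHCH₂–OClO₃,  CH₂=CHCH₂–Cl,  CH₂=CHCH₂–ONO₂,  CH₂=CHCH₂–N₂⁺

CH₂=CHCH₂–N₂⁺ > CH₂=CHCH₂–OTf > CH₂=CHCH₂–OClO₃ > CH₂=CHCH₂–Cl > CH₂=CHCH₂–ONO₂ > CH₂=CHCH₂–NH₃⁺

Identical carbon frameworks mean the comparison reduces to leaving-group quality.
A good leaving group is a weak base: the lower the pKₐ of its conjugate acid, the more readily it departs.
CH₂=CHCH₂–N₂⁺ loses N₂: no meaningful conjugate acid; N₂ departs as an exceptionally stable neutral molecule
CH₂=CHCH₂–OTf loses OTf⁻: pKₐ(CF₃SO₃H (triflic acid)) ≈ -14
CH₂=CHCH₂–OClO₃ loses ClO₄⁻: pKₐ(HClO₄) ≈ -10
CH₂=CHCH₂–Cl loses Cl⁻: pKₐ(HCl) ≈ -7
CH₂=CHCH₂–ONO₂ loses NO₃⁻: pKₐ(HNO₃) ≈ -1.3
CH₂=CHCH₂–NH₃⁺ loses NH₃: pKₐ(NH₄⁺) ≈ 9.2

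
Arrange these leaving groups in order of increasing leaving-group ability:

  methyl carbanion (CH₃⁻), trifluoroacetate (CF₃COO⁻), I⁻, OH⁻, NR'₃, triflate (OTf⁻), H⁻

Rank by basicity of the departing species: weakest base leaves most easily.
triflate (OTf⁻): pKₐ(CF₃SO₃H (triflic acid)) ≈ -14
I⁻: pKₐ(HI) ≈ -10
trifluoroacetate (CF₃COO⁻): pKₐ(CF₃COOH) ≈ 0.2
NR'₃: pKₐ(R'₃NH⁺) ≈ 10.7
OH⁻: pKₐ(H₂O) ≈ 15.7
H⁻: pKₐ(H₂) ≈ 36
methyl carbanion (CH₃⁻): pKₐ(CH₄) ≈ 48
The question asks for worst first, so the sequence is read in increasing leaving-group ability.

methyl carbanion (CH₃⁻) < H⁻ < OH⁻ < NR'₃ < trifluoroacetate (CF₃COO⁻) < I⁻ < triflate (OTf⁻)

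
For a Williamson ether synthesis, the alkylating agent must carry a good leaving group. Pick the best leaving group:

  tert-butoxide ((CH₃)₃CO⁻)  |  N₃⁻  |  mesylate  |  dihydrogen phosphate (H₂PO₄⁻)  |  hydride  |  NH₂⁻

Rank by basicity of the departing species: weakest base leaves most easily.
mesylate: pKₐ(CH₃SO₃H (MsOH)) ≈ -1.9
dihydrogen phosphate (H₂PO₄⁻): pKₐ(H₃PO₄) ≈ 2.1
N₃⁻: pKₐ(HN₃) ≈ 4.7
tert-butoxide ((CH₃)₃CO⁻): pKₐ(t-BuOH) ≈ 18
hydride: pKₐ(H₂) ≈ 36
NH₂⁻: pKₐ(NH₃) ≈ 38

mesylate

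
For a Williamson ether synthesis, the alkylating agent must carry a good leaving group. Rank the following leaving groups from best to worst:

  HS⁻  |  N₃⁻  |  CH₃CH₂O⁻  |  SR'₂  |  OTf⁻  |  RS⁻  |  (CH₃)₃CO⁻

OTf⁻ > SR'₂ > N₃⁻ > HS⁻ > RS⁻ > CH₃CH₂O⁻ > (CH₃)₃CO⁻

A good leaving group is a weak base: the lower the pKₐ of its conjugate acid, the more readily it departs.
OTf⁻: pKₐ(CF₃SO₃H (triflic acid)) ≈ -14
SR'₂: pKₐ(R'₂SH⁺) ≈ -7
N₃⁻: pKₐ(HN₃) ≈ 4.7
HS⁻: pKₐ(H₂S) ≈ 7
RS⁻: pKₐ(RSH (a thiol)) ≈ 10.5
CH₃CH₂O⁻: pKₐ(CH₃CH₂OH) ≈ 16
(CH₃)₃CO⁻: pKₐ(t-BuOH) ≈ 18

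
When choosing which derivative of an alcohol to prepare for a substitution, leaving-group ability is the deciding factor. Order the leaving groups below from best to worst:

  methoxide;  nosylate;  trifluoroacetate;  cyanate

nosylate > trifluoroacetate > cyanate > methoxide

nosylate: pKₐ(p-O₂NC₆H₄SO₃H) ≈ -3.5
trifluoroacetate: pKₐ(CF₃COOH) ≈ 0.2 — strongly electron-withdrawing CF₃ stabilises the carboxylate
cyanate: pKₐ(HOCN) ≈ 3.5
methoxide: pKₐ(CH₃OH) ≈ 15.5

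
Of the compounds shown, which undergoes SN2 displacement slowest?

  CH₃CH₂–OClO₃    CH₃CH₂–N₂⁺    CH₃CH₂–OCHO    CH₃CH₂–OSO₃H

CH₃CH₂–OCHO

The skeletons are identical, so relative rate is governed entirely by leaving-group ability.
Rank by basicity of the departing species: weakest base leaves most easily.
CH₃CH₂–N₂⁺ loses N₂: no meaningful conjugate acid; N₂ departs as an exceptionally stable neutral molecule
CH₃CH₂–OClO₃ loses ClO₄⁻: pKₐ(HClO₄) ≈ -10
CH₃CH₂–OSO₃H loses HSO₄⁻: pKₐ(H₂SO₄) ≈ -3
CH₃CH₂–OCHO loses HCOO⁻: pKₐ(HCOOH) ≈ 3.8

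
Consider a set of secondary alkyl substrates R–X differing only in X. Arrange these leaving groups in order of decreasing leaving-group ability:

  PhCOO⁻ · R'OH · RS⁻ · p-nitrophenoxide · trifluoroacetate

Rank by basicity of the departing species: weakest base leaves most easily.
R'OH: pKₐ(R'OH₂⁺) ≈ -2.4
trifluoroacetate: pKₐ(CF₃COOH) ≈ 0.2
PhCOO⁻: pKₐ(C₆H₅COOH) ≈ 4.2
p-nitrophenoxide: pKₐ(p-nitrophenol) ≈ 7.2
RS⁻: pKₐ(RSH (a thiol)) ≈ 10.5

R'OH > trifluoroacetate > PhCOO⁻ > p-nitrophenoxide > RS⁻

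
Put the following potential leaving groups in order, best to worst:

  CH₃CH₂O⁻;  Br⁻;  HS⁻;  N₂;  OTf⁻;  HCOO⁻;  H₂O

Rank by basicity of the departing species: weakest base leaves most easily.
N₂: no meaningful conjugate acid; N₂ departs as an exceptionally stable neutral molecule
OTf⁻: pKₐ(CF₃SO₃H (triflic acid)) ≈ -14
Br⁻: pKₐ(HBr) ≈ -9
H₂O: pKₐ(H₃O⁺) ≈ -1.7
HCOO⁻: pKₐ(HCOOH) ≈ 3.8
HS⁻: pKₐ(H₂S) ≈ 7
CH₃CH₂O⁻: pKₐ(CH₃CH₂OH) ≈ 16

N₂ > OTf⁻ > Br⁻ > H₂O > HCOO⁻ > HS⁻ > CH₃CH₂O⁻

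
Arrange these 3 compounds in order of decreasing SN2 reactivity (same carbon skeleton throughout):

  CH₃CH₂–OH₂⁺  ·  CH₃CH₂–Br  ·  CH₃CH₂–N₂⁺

Same R in every case — rank the leaving groups.
The more stable X⁻ (or X) is on its own — i.e. the weaker a base it is — the better a leaving group it makes.
CH₃CH₂–N₂⁺ loses N₂: no meaningful conjugate acid; N₂ departs as an exceptionally stable neutral molecule
CH₃CH₂–Br loses Br⁻: pKₐ(HBr) ≈ -9
CH₃CH₂–OH₂⁺ loses H₂O: pKₐ(H₃O⁺) ≈ -1.7

CH₃CH₂–N₂⁺ > CH₃CH₂–Br > CH₃CH₂–OH₂⁺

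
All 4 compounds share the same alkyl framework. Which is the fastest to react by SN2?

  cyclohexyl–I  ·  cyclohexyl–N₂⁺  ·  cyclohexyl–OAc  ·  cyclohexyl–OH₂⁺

cyclohexyl–N₂⁺

With the same alkyl group throughout, only the leaving group differentiates the rates.
A good leaving group is a weak base: the lower the pKₐ of its conjugate acid, the more readily it departs.
cyclohexyl–N₂⁺ loses N₂: no meaningful conjugate acid; N₂ departs as an exceptionally stable neutral molecule
cyclohexyl–I loses I⁻: pKₐ(HI) ≈ -10
cyclohexyl–OH₂⁺ loses H₂O: pKₐ(H₃O⁺) ≈ -1.7
cyclohexyl–OAc loses AcO⁻: pKₐ(CH₃COOH) ≈ 4.8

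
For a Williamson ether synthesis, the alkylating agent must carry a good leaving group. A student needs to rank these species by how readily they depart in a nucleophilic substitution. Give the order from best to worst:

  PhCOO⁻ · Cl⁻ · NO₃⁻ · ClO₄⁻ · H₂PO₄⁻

Leaving-group ability tracks the stability of the departed species; conjugate-acid pKₐ is the usual yardstick (lower pKₐ → better LG).
ClO₄⁻: pKₐ(HClO₄) ≈ -10
Cl⁻: pKₐ(HCl) ≈ -7 — moderately weak base
NO₃⁻: pKₐ(HNO₃) ≈ -1.3 — resonance-delocalised over three oxygens
H₂PO₄⁻: pKₐ(H₃PO₄) ≈ 2.1 — moderate base; biological leaving group after further activation
PhCOO⁻: pKₐ(C₆H₅COOH) ≈ 4.2 — aryl carboxylate

ClO₄⁻ > Cl⁻ > NO₃⁻ > H₂PO₄⁻ > PhCOO⁻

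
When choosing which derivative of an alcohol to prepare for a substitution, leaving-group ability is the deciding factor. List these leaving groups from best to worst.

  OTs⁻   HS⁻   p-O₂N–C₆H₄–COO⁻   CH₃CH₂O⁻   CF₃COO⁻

OTs⁻ > CF₃COO⁻ > p-O₂N–C₆H₄–COO⁻ > HS⁻ > CH₃CH₂O⁻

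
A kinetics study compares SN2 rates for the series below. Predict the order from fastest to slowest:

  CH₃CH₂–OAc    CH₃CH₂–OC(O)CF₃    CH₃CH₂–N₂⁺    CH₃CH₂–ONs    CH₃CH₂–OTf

CH₃CH₂–N₂⁺ > CH₃CH₂–OTf > CH₃CH₂–ONs > CH₃CH₂–OC(O)CF₃ > CH₃CH₂–OAc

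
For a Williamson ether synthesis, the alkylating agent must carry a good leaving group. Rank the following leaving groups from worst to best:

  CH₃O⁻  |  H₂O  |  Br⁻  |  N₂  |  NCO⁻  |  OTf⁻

CH₃O⁻ < NCO⁻ < H₂O < Br⁻ < OTf⁻ < N₂

N₂: no meaningful conjugate acid; N₂ departs as an exceptionally stable neutral molecule
OTf⁻: pKₐ(CF₃SO₃H (triflic acid)) ≈ -14 — charge spread over three oxygens and a CF₃ group; the premier leaving group in synthesis
Br⁻: pKₐ(HBr) ≈ -9 — weak base; good leaving group
H₂O: pKₐ(H₃O⁺) ≈ -1.7 — neutral; leaves from a protonated alcohol (R–OH₂⁺)
NCO⁻: pKₐ(HOCN) ≈ 3.5 — resonance between N and O
CH₃O⁻: pKₐ(CH₃OH) ≈ 15.5 — strong base; alkoxides do not leave unassisted
Reversing gives the worst-to-best order requested.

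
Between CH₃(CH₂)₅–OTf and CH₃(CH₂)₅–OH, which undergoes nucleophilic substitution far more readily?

CH₃(CH₂)₅–OTf

From CH₃(CH₂)₅–OH the departing group would be OH⁻ (pKₐ(H₂O) ≈ 15.7). Strong base; essentially never leaves without prior activation.
From CH₃(CH₂)₅–OTf the leaving group is OTf⁻ (pKₐ(CF₃SO₃H (triflic acid)) ≈ -14). Charge spread over three oxygens and a CF₃ group; the premier leaving group in synthesis.
(In practice CH₃(CH₂)₅–OTf is made from CH₃(CH₂)₅–OH by treatment with Tf₂O / 2,6-lutidine, converting the hydroxyl into a triflate.)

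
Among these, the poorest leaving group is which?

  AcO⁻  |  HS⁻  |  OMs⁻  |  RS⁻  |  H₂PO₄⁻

RS⁻

The more stable X⁻ (or X) is on its own — i.e. the weaker a base it is — the better a leaving group it makes.
OMs⁻: pKₐ(CH₃SO₃H (MsOH)) ≈ -1.9
H₂PO₄⁻: pKₐ(H₃PO₄) ≈ 2.1
AcO⁻: pKₐ(CH₃COOH) ≈ 4.8
HS⁻: pKₐ(H₂S) ≈ 7
RS⁻: pKₐ(RSH (a thiol)) ≈ 10.5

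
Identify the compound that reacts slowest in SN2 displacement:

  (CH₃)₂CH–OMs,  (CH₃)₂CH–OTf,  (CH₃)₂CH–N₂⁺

(CH₃)₂CH–OMs

The skeletons are identical, so relative rate is governed entirely by leaving-group ability.
A good leaving group is a weak base: the lower the pKₐ of its conjugate acid, the more readily it departs.
(CH₃)₂CH–N₂⁺ loses N₂: no meaningful conjugate acid; N₂ departs as an exceptionally stable neutral molecule
(CH₃)₂CH–OTf loses OTf⁻: pKₐ(CF₃SO₃H (triflic acid)) ≈ -14
(CH₃)₂CH–OMs loses OMs⁻: pKₐ(CH₃SO₃H (MsOH)) ≈ -1.9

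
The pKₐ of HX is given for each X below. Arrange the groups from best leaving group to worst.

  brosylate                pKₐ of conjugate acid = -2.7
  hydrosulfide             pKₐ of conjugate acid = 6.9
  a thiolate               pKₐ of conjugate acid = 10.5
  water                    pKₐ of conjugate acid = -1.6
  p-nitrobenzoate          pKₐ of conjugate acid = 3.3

Lower conjugate-acid pKₐ ⇒ weaker base ⇒ better leaving group.
Sorting by the given values: brosylate (-2.7), water (-1.6), p-nitrobenzoate (3.3), hydrosulfide (6.9), a thiolate (10.5).

brosylate > water > p-nitrobenzoate > hydrosulfide > a thiolate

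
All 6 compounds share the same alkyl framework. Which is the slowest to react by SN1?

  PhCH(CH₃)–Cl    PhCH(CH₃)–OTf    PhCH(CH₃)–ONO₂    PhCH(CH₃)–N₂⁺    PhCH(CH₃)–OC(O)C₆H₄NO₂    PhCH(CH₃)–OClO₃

The skeletons are identical, so relative rate is governed entirely by leaving-group ability.
Leaving-group ability tracks the stability of the departed species; conjugate-acid pKₐ is the usual yardstick (lower pKₐ → better LG).
PhCH(CH₃)–N₂⁺ loses N₂: no meaningful conjugate acid; N₂ departs as an exceptionally stable neutral molecule
PhCH(CH₃)–OTf loses OTf⁻: pKₐ(CF₃SO₃H (triflic acid)) ≈ -14
PhCH(CH₃)–OClO₃ loses ClO₄⁻: pKₐ(HClO₄) ≈ -10
PhCH(CH₃)–Cl loses Cl⁻: pKₐ(HCl) ≈ -7
PhCH(CH₃)–ONO₂ loses NO₃⁻: pKₐ(HNO₃) ≈ -1.3
PhCH(CH₃)–OC(O)C₆H₄NO₂ loses p-O₂N–C₆H₄–COO⁻: pKₐ(p-nitrobenzoic acid) ≈ 3.4

PhCH(CH₃)–OC(O)C₆H₄NO₂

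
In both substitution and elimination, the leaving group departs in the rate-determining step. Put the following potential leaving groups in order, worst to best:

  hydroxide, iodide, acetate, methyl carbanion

iodide: pKₐ(HI) ≈ -10
acetate: pKₐ(CH₃COOH) ≈ 4.8
hydroxide: pKₐ(H₂O) ≈ 15.7 — strong base; essentially never leaves without prior activation
methyl carbanion: pKₐ(CH₄) ≈ 48
The question asks for worst first, so the sequence is read in increasing leaving-group ability.

methyl carbanion < hydroxide < acetate < iodide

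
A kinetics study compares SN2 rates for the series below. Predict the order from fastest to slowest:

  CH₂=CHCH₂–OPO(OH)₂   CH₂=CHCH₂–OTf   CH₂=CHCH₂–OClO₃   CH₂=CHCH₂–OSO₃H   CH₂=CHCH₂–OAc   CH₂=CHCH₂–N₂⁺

CH₂=CHCH₂–N₂⁺ > CH₂=CHCH₂–OTf > CH₂=CHCH₂–OClO₃ > CH₂=CHCH₂–OSO₃H > CH₂=CHCH₂–OPO(OH)₂ > CH₂=CHCH₂–OAc

The skeletons are identical, so relative rate is governed entirely by leaving-group ability.
A good leaving group is a weak base: the lower the pKₐ of its conjugate acid, the more readily it departs.
CH₂=CHCH₂–N₂⁺ loses N₂: no meaningful conjugate acid; N₂ departs as an exceptionally stable neutral molecule
CH₂=CHCH₂–OTf loses OTf⁻: pKₐ(CF₃SO₃H (triflic acid)) ≈ -14
CH₂=CHCH₂–OClO₃ loses ClO₄⁻: pKₐ(HClO₄) ≈ -10
CH₂=CHCH₂–OSO₃H loses HSO₄⁻: pKₐ(H₂SO₄) ≈ -3
CH₂=CHCH₂–OPO(OH)₂ loses H₂PO₄⁻: pKₐ(H₃PO₄) ≈ 2.1
CH₂=CHCH₂–OAc loses AcO⁻: pKₐ(CH₃COOH) ≈ 4.8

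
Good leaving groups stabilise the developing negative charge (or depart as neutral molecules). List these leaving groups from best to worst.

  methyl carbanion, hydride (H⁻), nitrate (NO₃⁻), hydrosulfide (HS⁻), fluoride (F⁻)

nitrate (NO₃⁻) > fluoride (F⁻) > hydrosulfide (HS⁻) > hydride (H⁻) > methyl carbanion

A good leaving group is a weak base: the lower the pKₐ of its conjugate acid, the more readily it departs.
nitrate (NO₃⁻): pKₐ(HNO₃) ≈ -1.3
fluoride (F⁻): pKₐ(HF) ≈ 3.2
hydrosulfide (HS⁻): pKₐ(H₂S) ≈ 7
hydride (H⁻): pKₐ(H₂) ≈ 36
methyl carbanion: pKₐ(CH₄) ≈ 48 — unstabilised carbanion; the worst conceivable leaving group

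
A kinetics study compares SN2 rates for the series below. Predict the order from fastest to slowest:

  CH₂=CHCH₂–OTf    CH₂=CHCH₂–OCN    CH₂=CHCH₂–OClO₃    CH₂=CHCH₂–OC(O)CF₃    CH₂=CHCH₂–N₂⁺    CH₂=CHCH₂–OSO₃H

Same R in every case — rank the leaving groups.
The more stable X⁻ (or X) is on its own — i.e. the weaker a base it is — the better a leaving group it makes.
CH₂=CHCH₂–N₂⁺ loses N₂: no meaningful conjugate acid; N₂ departs as an exceptionally stable neutral molecule
CH₂=CHCH₂–OTf loses OTf⁻: pKₐ(CF₃SO₃H (triflic acid)) ≈ -14
CH₂=CHCH₂–OClO₃ loses ClO₄⁻: pKₐ(HClO₄) ≈ -10
CH₂=CHCH₂–OSO₃H loses HSO₄⁻: pKₐ(H₂SO₄) ≈ -3
CH₂=CHCH₂–OC(O)CF₃ loses CF₃COO⁻: pKₐ(CF₃COOH) ≈ 0.2
CH₂=CHCH₂–OCN loses NCO⁻: pKₐ(HOCN) ≈ 3.5

CH₂=CHCH₂–N₂⁺ > CH₂=CHCH₂–OTf > CH₂=CHCH₂–OClO₃ > CH₂=CHCH₂–OSO₃H > CH₂=CHCH₂–OC(O)CF₃ > CH₂=CHCH₂–OCN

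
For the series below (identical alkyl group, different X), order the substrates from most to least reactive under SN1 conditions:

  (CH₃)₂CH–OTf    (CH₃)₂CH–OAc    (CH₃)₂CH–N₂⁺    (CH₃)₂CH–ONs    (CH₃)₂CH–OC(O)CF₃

The skeletons are identical, so relative rate is governed entirely by leaving-group ability.
Leaving-group ability tracks the stability of the departed species; conjugate-acid pKₐ is the usual yardstick (lower pKₐ → better LG).
(CH₃)₂CH–N₂⁺ loses N₂: no meaningful conjugate acid; N₂ departs as an exceptionally stable neutral molecule
(CH₃)₂CH–OTf loses OTf⁻: pKₐ(CF₃SO₃H (triflic acid)) ≈ -14
(CH₃)₂CH–ONs loses ONs⁻: pKₐ(p-O₂NC₆H₄SO₃H) ≈ -3.5
(CH₃)₂CH–OC(O)CF₃ loses CF₃COO⁻: pKₐ(CF₃COOH) ≈ 0.2
(CH₃)₂CH–OAc loses AcO⁻: pKₐ(CH₃COOH) ≈ 4.8

(CH₃)₂CH–N₂⁺ > (CH₃)₂CH–OTf > (CH₃)₂CH–ONs > (CH₃)₂CH–OC(O)CF₃ > (CH₃)₂CH–OAc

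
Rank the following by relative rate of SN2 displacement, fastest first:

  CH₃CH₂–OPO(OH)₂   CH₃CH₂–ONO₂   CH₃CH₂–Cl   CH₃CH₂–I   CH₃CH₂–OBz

With the same alkyl group throughout, only the leaving group differentiates the rates.
The more stable X⁻ (or X) is on its own — i.e. the weaker a base it is — the better a leaving group it makes.
CH₃CH₂–I loses I⁻: pKₐ(HI) ≈ -10
CH₃CH₂–Cl loses Cl⁻: pKₐ(HCl) ≈ -7
CH₃CH₂–ONO₂ loses NO₃⁻: pKₐ(HNO₃) ≈ -1.3
CH₃CH₂–OPO(OH)₂ loses H₂PO₄⁻: pKₐ(H₃PO₄) ≈ 2.1
CH₃CH₂–OBz loses PhCOO⁻: pKₐ(C₆H₅COOH) ≈ 4.2

CH₃CH₂–I > CH₃CH₂–Cl > CH₃CH₂–ONO₂ > CH₃CH₂–OPO(OH)₂ > CH₃CH₂–OBz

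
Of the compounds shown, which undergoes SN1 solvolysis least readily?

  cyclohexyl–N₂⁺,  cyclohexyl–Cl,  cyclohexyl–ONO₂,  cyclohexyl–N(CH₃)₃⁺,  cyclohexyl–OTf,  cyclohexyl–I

cyclohexyl–N(CH₃)₃⁺

Identical carbon frameworks mean the comparison reduces to leaving-group quality.
The more stable X⁻ (or X) is on its own — i.e. the weaker a base it is — the better a leaving group it makes.
cyclohexyl–N₂⁺ loses N₂: no meaningful conjugate acid; N₂ departs as an exceptionally stable neutral molecule
cyclohexyl–OTf loses OTf⁻: pKₐ(CF₃SO₃H (triflic acid)) ≈ -14
cyclohexyl–I loses I⁻: pKₐ(HI) ≈ -10
cyclohexyl–Cl loses Cl⁻: pKₐ(HCl) ≈ -7
cyclohexyl–ONO₂ loses NO₃⁻: pKₐ(HNO₃) ≈ -1.3
cyclohexyl–N(CH₃)₃⁺ loses NR'₃: pKₐ(R'₃NH⁺) ≈ 10.7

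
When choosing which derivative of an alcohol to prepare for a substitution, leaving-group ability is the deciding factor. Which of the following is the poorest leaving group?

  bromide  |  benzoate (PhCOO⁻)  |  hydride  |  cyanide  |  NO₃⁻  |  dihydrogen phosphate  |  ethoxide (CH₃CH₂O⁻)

hydride

The more stable X⁻ (or X) is on its own — i.e. the weaker a base it is — the better a leaving group it makes.
bromide: pKₐ(HBr) ≈ -9
NO₃⁻: pKₐ(HNO₃) ≈ -1.3
dihydrogen phosphate: pKₐ(H₃PO₄) ≈ 2.1
benzoate (PhCOO⁻): pKₐ(C₆H₅COOH) ≈ 4.2
cyanide: pKₐ(HCN) ≈ 9.2
ethoxide (CH₃CH₂O⁻): pKₐ(CH₃CH₂OH) ≈ 16
hydride: pKₐ(H₂) ≈ 36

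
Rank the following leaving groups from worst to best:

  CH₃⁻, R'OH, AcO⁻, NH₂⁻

A good leaving group is a weak base: the lower the pKₐ of its conjugate acid, the more readily it departs.
R'OH: pKₐ(R'OH₂⁺) ≈ -2.4
AcO⁻: pKₐ(CH₃COOH) ≈ 4.8
NH₂⁻: pKₐ(NH₃) ≈ 38
CH₃⁻: pKₐ(CH₄) ≈ 48
The question asks for worst first, so the sequence is read in increasing leaving-group ability.

CH₃⁻ < NH₂⁻ < AcO⁻ < R'OH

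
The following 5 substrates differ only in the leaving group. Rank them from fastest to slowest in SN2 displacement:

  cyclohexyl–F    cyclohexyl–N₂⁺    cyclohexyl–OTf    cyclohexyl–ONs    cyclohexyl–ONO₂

cyclohexyl–N₂⁺ > cyclohexyl–OTf > cyclohexyl–ONs > cyclohexyl–ONO₂ > cyclohexyl–F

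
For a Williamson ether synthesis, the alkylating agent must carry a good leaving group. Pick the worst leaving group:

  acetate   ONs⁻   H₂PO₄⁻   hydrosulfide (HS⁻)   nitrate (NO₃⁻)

hydrosulfide (HS⁻)

ONs⁻: pKₐ(p-O₂NC₆H₄SO₃H) ≈ -3.5
nitrate (NO₃⁻): pKₐ(HNO₃) ≈ -1.3
H₂PO₄⁻: pKₐ(H₃PO₄) ≈ 2.1
acetate: pKₐ(CH₃COOH) ≈ 4.8
hydrosulfide (HS⁻): pKₐ(H₂S) ≈ 7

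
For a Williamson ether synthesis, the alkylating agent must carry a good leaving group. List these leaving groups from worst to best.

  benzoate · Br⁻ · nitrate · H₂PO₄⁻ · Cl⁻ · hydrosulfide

Leaving-group ability tracks the stability of the departed species; conjugate-acid pKₐ is the usual yardstick (lower pKₐ → better LG).
Br⁻: pKₐ(HBr) ≈ -9
Cl⁻: pKₐ(HCl) ≈ -7
nitrate: pKₐ(HNO₃) ≈ -1.3 — resonance-delocalised over three oxygens
H₂PO₄⁻: pKₐ(H₃PO₄) ≈ 2.1 — moderate base; biological leaving group after further activation
benzoate: pKₐ(C₆H₅COOH) ≈ 4.2 — aryl carboxylate
hydrosulfide: pKₐ(H₂S) ≈ 7 — larger and more polarisable than the oxygen analogue
The question asks for worst first, so the sequence is read in increasing leaving-group ability.

hydrosulfide < benzoate < H₂PO₄⁻ < nitrate < Cl⁻ < Br⁻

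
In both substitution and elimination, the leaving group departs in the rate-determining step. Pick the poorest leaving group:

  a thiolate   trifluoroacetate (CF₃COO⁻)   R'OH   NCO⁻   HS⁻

The more stable X⁻ (or X) is on its own — i.e. the weaker a base it is — the better a leaving group it makes.
R'OH: pKₐ(R'OH₂⁺) ≈ -2.4
trifluoroacetate (CF₃COO⁻): pKₐ(CF₃COOH) ≈ 0.2
NCO⁻: pKₐ(HOCN) ≈ 3.5
HS⁻: pKₐ(H₂S) ≈ 7
a thiolate: pKₐ(RSH (a thiol)) ≈ 10.5

a thiolate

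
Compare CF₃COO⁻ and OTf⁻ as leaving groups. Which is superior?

OTf⁻ is the better leaving group.
pKₐ(CF₃SO₃H (triflic acid)) ≈ -14 versus pKₐ(CF₃COOH) ≈ 0.2: OTf⁻ is the much weaker base.
Charge spread over three oxygens and a CF₃ group; the premier leaving group in synthesis.

OTf⁻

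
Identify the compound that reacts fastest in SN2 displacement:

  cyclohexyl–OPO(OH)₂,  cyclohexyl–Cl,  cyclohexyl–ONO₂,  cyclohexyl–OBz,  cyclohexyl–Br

Same R in every case — rank the leaving groups.
A good leaving group is a weak base: the lower the pKₐ of its conjugate acid, the more readily it departs.
cyclohexyl–Br loses Br⁻: pKₐ(HBr) ≈ -9
cyclohexyl–Cl loses Cl⁻: pKₐ(HCl) ≈ -7
cyclohexyl–ONO₂ loses NO₃⁻: pKₐ(HNO₃) ≈ -1.3
cyclohexyl–OPO(OH)₂ loses H₂PO₄⁻: pKₐ(H₃PO₄) ≈ 2.1
cyclohexyl–OBz loses PhCOO⁻: pKₐ(C₆H₅COOH) ≈ 4.2

cyclohexyl–Br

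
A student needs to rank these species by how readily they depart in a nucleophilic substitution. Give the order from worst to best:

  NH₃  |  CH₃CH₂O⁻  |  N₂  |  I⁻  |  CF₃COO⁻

CH₃CH₂O⁻ < NH₃ < CF₃COO⁻ < I⁻ < N₂

A good leaving group is a weak base: the lower the pKₐ of its conjugate acid, the more readily it departs.
N₂: no meaningful conjugate acid; N₂ departs as an exceptionally stable neutral molecule
I⁻: pKₐ(HI) ≈ -10
CF₃COO⁻: pKₐ(CF₃COOH) ≈ 0.2
NH₃: pKₐ(NH₄⁺) ≈ 9.2 — neutral but moderately basic; leaves from R–NH₃⁺
CH₃CH₂O⁻: pKₐ(CH₃CH₂OH) ≈ 16 — strong base; alkoxides do not leave unassisted
Reversing gives the worst-to-best order requested.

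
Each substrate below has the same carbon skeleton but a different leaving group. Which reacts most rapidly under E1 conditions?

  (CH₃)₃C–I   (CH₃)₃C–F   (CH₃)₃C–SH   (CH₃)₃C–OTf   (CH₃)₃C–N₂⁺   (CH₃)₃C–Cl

The skeletons are identical, so relative rate is governed entirely by leaving-group ability.
A good leaving group is a weak base: the lower the pKₐ of its conjugate acid, the more readily it departs.
(CH₃)₃C–N₂⁺ loses N₂: no meaningful conjugate acid; N₂ departs as an exceptionally stable neutral molecule
(CH₃)₃C–OTf loses OTf⁻: pKₐ(CF₃SO₃H (triflic acid)) ≈ -14
(CH₃)₃C–I loses I⁻: pKₐ(HI) ≈ -10
(CH₃)₃C–Cl loses Cl⁻: pKₐ(HCl) ≈ -7
(CH₃)₃C–F loses F⁻: pKₐ(HF) ≈ 3.2
(CH₃)₃C–SH loses HS⁻: pKₐ(H₂S) ≈ 7

(CH₃)₃C–N₂⁺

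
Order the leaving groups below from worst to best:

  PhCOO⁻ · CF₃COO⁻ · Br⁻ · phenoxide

Br⁻: pKₐ(HBr) ≈ -9 — weak base; good leaving group
CF₃COO⁻: pKₐ(CF₃COOH) ≈ 0.2 — strongly electron-withdrawing CF₃ stabilises the carboxylate
PhCOO⁻: pKₐ(C₆H₅COOH) ≈ 4.2
phenoxide: pKₐ(C₆H₅OH (phenol)) ≈ 10
Reversing gives the worst-to-best order requested.

phenoxide < PhCOO⁻ < CF₃COO⁻ < Br⁻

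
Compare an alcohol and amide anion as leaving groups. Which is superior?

an alcohol is the better leaving group.
pKₐ(R'OH₂⁺) ≈ -2.4 versus pKₐ(NH₃) ≈ 38: an alcohol is the much weaker base.
Neutral; leaves from a protonated ether (an oxonium ion, R–O(H)R'⁺).

an alcohol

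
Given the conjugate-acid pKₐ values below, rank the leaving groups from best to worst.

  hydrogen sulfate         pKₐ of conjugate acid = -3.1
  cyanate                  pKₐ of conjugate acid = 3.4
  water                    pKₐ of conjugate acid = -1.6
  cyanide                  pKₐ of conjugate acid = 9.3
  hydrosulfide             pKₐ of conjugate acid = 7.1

Lower conjugate-acid pKₐ ⇒ weaker base ⇒ better leaving group.
Sorting by the given values: hydrogen sulfate (-3.1), water (-1.6), cyanate (3.4), hydrosulfide (7.1), cyanide (9.3).

hydrogen sulfate > water > cyanate > hydrosulfide > cyanide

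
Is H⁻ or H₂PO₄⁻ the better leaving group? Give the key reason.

H₂PO₄⁻

H₂PO₄⁻ is the better leaving group.
pKₐ(H₃PO₄) ≈ 2.1 versus pKₐ(H₂) ≈ 36: H₂PO₄⁻ is the much weaker base.
Moderate base; biological leaving group after further activation.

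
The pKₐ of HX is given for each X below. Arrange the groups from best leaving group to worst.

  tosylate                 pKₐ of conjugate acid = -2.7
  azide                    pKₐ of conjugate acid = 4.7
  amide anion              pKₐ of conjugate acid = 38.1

tosylate > azide > amide anion

Lower conjugate-acid pKₐ ⇒ weaker base ⇒ better leaving group.
Sorting by the given values: tosylate (-2.7), azide (4.7), amide anion (38.1).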